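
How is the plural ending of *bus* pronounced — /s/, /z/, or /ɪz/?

/ɪz/

The stem *bus* ends in a sibilant (/s, z, ʃ, ʒ, tʃ, dʒ/).
The plural suffix surfaces as /ɪz/ after sibilants, /s/ after other voiceless consonants, and /z/ after other voiced sounds.
So the plural -s on *bus* is pronounced /ɪz/.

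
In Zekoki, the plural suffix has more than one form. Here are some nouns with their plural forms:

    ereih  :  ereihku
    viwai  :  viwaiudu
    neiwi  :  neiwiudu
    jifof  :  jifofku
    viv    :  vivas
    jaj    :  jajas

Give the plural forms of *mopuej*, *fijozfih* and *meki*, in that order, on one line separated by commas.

mopuejas, fijozfihku, mekiudu

Looking at the final sound of each stem: -ku when the stem ends in a voiceless consonant (*ereih*, *jifof*); -as when the stem ends in a voiced consonant (*viv*, *jaj*); -udu when the stem ends in a vowel (*viwai*, *neiwi*).
*mopuej* — final sound /j/ (a voiced consonant) → -as → *mopuejas*.
*fijozfih*: final sound = /h/, a voiceless consonant → -ku → *fijozfihku*.
The final sound of *meki* is /i/, which is a vowel, so the suffix is -udu, giving *mekiudu*.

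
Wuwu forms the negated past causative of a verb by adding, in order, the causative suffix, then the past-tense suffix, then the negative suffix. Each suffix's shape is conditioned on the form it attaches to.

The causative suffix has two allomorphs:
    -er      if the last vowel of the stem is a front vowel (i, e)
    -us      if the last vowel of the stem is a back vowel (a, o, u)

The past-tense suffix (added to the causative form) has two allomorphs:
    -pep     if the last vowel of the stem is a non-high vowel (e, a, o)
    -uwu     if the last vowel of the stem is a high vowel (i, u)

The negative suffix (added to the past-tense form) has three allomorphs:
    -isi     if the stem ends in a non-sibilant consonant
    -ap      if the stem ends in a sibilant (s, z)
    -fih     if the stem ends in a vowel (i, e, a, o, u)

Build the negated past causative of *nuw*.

nuwusuwufih

Since the last vowel of *nuw* is /u/ (a back vowel), it takes -us, giving *nuwus*.
The causative form *nuwus* — last vowel /u/ (a high vowel) → -uwu → *nuwusuwu*.
The past-tense form *nuwusuwu* — final sound /u/ (a vowel) → -fih → *nuwusuwufih*.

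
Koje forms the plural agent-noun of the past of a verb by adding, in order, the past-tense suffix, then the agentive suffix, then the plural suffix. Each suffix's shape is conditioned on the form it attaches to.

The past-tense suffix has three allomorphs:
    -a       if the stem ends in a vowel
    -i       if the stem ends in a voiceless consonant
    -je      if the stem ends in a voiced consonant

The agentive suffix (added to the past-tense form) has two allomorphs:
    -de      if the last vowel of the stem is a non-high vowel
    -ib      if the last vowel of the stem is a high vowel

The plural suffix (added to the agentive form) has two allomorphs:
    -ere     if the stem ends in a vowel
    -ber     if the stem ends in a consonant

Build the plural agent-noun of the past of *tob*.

*tob* — final sound /b/ (a voiced consonant) → -je → *tobje*.
The last vowel of the past-tense form *tobje* is /e/, which is a non-high vowel, so the agentive suffix is -de, giving *tobjede*.
Since the final sound of the agentive form *tobjede* is /e/ (a vowel), it takes -ere, giving *tobjedeere*.

tobjedeere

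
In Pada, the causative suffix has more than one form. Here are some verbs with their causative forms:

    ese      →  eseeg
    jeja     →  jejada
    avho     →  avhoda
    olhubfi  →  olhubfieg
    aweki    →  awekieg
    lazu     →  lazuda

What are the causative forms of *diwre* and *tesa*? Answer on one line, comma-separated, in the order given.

diwreeg, tesada

The alternation tracks the last vowel of the stem — -eg when the last vowel of the stem is a front vowel (*ese*, *olhubfi*, *aweki*); -da when the last vowel of the stem is a back vowel (*jeja*, *avho*, *lazu*).
*diwre* — last vowel /e/ (a front vowel) → -eg → *diwreeg*.
Since the last vowel of *tesa* is /a/ (a back vowel), it takes -da, giving *tesada*.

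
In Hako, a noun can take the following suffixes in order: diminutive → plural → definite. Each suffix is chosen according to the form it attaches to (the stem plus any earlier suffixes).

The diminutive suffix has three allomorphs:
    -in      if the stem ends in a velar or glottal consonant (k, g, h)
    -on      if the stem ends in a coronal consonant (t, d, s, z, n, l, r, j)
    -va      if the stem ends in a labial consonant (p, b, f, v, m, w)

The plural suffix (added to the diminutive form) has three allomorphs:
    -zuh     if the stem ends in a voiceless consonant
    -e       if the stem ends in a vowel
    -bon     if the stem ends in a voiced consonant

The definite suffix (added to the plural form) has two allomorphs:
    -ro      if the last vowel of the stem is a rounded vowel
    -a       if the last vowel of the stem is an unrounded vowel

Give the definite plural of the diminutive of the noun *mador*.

madoronbonro

The final consonant of *mador* is /r/, which is coronal, so the diminutive suffix is -on, giving *madoron*.
Since the final sound of the diminutive form *madoron* is /n/ (a voiced consonant), it takes -bon, giving *madoronbon*.
Since the last vowel of the plural form *madoronbon* is /o/ (a rounded vowel), it takes -ro, giving *madoronbonro*.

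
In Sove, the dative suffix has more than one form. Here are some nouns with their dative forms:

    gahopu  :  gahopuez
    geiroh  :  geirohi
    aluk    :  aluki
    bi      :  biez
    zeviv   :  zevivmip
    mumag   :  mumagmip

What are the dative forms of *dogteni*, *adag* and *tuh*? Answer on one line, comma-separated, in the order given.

The suffix is conditioned by the final sound: -i when the stem ends in a voiceless consonant (*geiroh*, *aluk*); -mip when the stem ends in a voiced consonant (*zeviv*, *mumag*); -ez when the stem ends in a vowel (*gahopu*, *bi*).
Since the final sound of *dogteni* is /i/ (a vowel), it takes -ez, giving *dogteniez*.
*adag* — final sound /g/ (a voiced consonant) → -mip → *adagmip*.
*tuh* — final sound /h/ (a voiceless consonant) → -i → *tuhi*.

dogteniez, adagmip, tuhi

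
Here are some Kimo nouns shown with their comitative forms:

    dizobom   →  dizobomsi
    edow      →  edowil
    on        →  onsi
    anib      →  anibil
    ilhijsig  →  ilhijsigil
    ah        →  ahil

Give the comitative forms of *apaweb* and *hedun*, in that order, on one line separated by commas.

The pattern is nasality of the final consonant: -si when the stem ends in a nasal (*dizobom*, *on*); -il when the stem ends in a non-nasal consonant (*edow*, *anib*, *ilhijsig*, *ah*).
Since the final consonant of *apaweb* is /b/ (non-nasal), it takes -il, giving *apawebil*.
*hedun*: final consonant = /n/, a nasal → -si → *hedunsi*.

apawebil, hedunsi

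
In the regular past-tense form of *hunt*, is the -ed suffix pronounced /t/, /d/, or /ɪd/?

The stem *hunt* ends in /t/ or /d/.
The -ed suffix is realized as /ɪd/ after /t, d/; as /t/ after other voiceless consonants; and as /d/ after other voiced sounds.
So -ed on *hunt* is pronounced /ɪd/.

/ɪd/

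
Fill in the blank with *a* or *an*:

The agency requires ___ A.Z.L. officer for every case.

The indefinite article is chosen by the initial *sound* of the following word, not its spelling.
The initialism *A.Z.L.* is read letter by letter; the first letter, A, is pronounced /eɪ/, which begins with a vowel sound.
So the article is *an*: The agency requires an A.Z.L. officer for every case.

an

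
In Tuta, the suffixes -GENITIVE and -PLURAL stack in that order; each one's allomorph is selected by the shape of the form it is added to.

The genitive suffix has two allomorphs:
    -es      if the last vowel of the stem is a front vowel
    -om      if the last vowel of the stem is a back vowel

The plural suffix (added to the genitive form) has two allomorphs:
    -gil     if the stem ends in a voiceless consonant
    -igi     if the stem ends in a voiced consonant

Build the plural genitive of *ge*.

Since the last vowel of *ge* is /e/ (a front vowel), it takes -es, giving *gees*.
The genitive form *gees* — final consonant /s/ (voiceless) → -gil → *geesgil*.

geesgil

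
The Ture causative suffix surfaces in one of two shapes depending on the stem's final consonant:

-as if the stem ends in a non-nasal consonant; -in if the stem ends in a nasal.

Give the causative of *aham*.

ahamin

Since the final consonant of *aham* is /m/ (a nasal), it takes -in, giving *ahamin*.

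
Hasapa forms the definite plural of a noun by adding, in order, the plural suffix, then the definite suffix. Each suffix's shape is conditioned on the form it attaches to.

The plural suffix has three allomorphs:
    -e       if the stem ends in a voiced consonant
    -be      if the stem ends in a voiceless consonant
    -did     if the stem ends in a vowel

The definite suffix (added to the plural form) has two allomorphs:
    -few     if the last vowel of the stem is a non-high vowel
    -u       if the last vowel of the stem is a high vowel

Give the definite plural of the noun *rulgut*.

The final sound of *rulgut* is /t/, which is a voiceless consonant, so the plural suffix is -be, giving *rulgutbe*.
The plural form *rulgutbe*: last vowel = /e/, a non-high vowel → -few → *rulgutbefew*.

rulgutbefew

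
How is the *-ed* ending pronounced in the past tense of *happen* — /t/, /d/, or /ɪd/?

The stem *happen* ends in a voiced sound other than /d/.
The -ed suffix is realized as /ɪd/ after /t, d/; as /t/ after other voiceless consonants; and as /d/ after other voiced sounds.
So -ed on *happen* is pronounced /d/.

/d/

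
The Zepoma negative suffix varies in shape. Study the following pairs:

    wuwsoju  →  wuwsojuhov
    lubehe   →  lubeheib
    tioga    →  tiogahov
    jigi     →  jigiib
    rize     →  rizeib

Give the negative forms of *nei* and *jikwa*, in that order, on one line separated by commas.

Looking at the last vowel of each stem: -ib when the last vowel of the stem is a front vowel (*lubehe*, *jigi*, *rize*); -hov when the last vowel of the stem is a back vowel (*wuwsoju*, *tioga*).
*nei*: last vowel = /i/, a front vowel → -ib → *neiib*.
The last vowel of *jikwa* is /a/, which is a back vowel, so the suffix is -hov, giving *jikwahov*.

neiib, jikwahov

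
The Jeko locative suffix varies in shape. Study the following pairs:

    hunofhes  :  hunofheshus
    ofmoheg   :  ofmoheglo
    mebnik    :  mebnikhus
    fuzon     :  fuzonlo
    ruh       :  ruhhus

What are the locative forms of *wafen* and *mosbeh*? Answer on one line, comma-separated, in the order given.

wafenlo, mosbehhus

Looking at the final consonant of each stem: -hus when the stem ends in a voiceless consonant (*hunofhes*, *mebnik*, *ruh*); -lo when the stem ends in a voiced consonant (*ofmoheg*, *fuzon*).
Since the final consonant of *wafen* is /n/ (voiced), it takes -lo, giving *wafenlo*.
Since the final consonant of *mosbeh* is /h/ (voiceless), it takes -hus, giving *mosbehhus*.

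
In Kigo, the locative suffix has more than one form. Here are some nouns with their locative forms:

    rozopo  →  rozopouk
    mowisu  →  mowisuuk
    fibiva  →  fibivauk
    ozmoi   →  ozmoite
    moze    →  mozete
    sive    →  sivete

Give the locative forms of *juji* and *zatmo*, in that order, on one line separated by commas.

The suffix is conditioned by the last vowel: -te when the last vowel of the stem is a front vowel (*ozmoi*, *moze*, *sive*); -uk when the last vowel of the stem is a back vowel (*rozopo*, *mowisu*, *fibiva*).
*juji*: last vowel = /i/, a front vowel → -te → *jujite*.
*zatmo* — last vowel /o/ (a back vowel) → -uk → *zatmouk*.

jujite, zatmouk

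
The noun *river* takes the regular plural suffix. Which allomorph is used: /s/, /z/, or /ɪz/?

/z/

The stem *river* ends in a voiced non-sibilant sound.
The plural suffix surfaces as /ɪz/ after sibilants, /s/ after other voiceless consonants, and /z/ after other voiced sounds.
So the plural -s on *river* is pronounced /z/.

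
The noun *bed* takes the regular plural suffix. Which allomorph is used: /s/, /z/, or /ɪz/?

/z/

The stem *bed* ends in a voiced non-sibilant sound.
The plural suffix surfaces as /ɪz/ after sibilants, /s/ after other voiceless consonants, and /z/ after other voiced sounds.
So the plural -s on *bed* is pronounced /z/.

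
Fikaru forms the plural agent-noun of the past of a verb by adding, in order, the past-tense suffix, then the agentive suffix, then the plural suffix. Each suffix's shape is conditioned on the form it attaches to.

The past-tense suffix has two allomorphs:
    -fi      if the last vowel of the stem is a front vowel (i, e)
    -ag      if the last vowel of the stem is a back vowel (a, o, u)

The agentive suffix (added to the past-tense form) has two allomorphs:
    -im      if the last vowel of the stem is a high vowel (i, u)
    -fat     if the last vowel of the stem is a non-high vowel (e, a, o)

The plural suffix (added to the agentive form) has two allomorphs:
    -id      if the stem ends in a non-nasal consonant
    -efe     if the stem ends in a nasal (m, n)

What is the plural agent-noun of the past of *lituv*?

lituvagfatid

Since the last vowel of *lituv* is /u/ (a back vowel), it takes -ag, giving *lituvag*.
The past-tense form *lituvag* — last vowel /a/ (a non-high vowel) → -fat → *lituvagfat*.
The agentive form *lituvagfat* — final consonant /t/ (non-nasal) → -id → *lituvagfatid*.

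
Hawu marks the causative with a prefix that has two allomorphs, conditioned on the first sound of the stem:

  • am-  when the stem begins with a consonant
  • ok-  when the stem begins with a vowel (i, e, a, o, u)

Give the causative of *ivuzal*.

okivuzal

*ivuzal* — first sound /i/ (a vowel) → ok- → *okivuzal*.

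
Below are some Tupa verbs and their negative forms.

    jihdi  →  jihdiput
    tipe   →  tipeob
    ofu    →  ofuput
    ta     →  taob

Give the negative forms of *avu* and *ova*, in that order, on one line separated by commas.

avuput, ovaob

The suffix is conditioned by the last vowel: -put when the last vowel of the stem is a high vowel (*jihdi*, *ofu*); -ob when the last vowel of the stem is a non-high vowel (*tipe*, *ta*).
*avu*: last vowel = /u/, a high vowel → -put → *avuput*.
*ova*: last vowel = /a/, a non-high vowel → -ob → *ovaob*.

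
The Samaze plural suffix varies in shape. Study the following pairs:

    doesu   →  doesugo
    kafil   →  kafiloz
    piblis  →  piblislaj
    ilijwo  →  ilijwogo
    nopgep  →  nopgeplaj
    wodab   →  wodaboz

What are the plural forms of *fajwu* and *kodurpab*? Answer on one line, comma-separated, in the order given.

fajwugo, kodurpaboz

The pattern is voicing of the final sound: -laj when the stem ends in a voiceless consonant (*piblis*, *nopgep*); -oz when the stem ends in a voiced consonant (*kafil*, *wodab*); -go when the stem ends in a vowel (*doesu*, *ilijwo*).
*fajwu*: final sound = /u/, a vowel → -go → *fajwugo*.
The final sound of *kodurpab* is /b/, which is a voiced consonant, so the suffix is -oz, giving *kodurpaboz*.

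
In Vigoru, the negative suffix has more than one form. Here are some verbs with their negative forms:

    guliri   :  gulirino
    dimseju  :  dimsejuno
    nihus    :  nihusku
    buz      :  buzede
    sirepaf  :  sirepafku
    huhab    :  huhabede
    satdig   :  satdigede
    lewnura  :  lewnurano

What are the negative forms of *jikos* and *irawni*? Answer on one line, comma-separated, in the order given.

jikosku, irawnino

The alternation tracks the final sound of the stem — -ku when the stem ends in a voiceless consonant (*nihus*, *sirepaf*); -ede when the stem ends in a voiced consonant (*buz*, *huhab*, *satdig*); -no when the stem ends in a vowel (*guliri*, *dimseju*, *lewnura*).
The final sound of *jikos* is /s/, which is a voiceless consonant, so the suffix is -ku, giving *jikosku*.
*irawni* — final sound /i/ (a vowel) → -no → *irawnino*.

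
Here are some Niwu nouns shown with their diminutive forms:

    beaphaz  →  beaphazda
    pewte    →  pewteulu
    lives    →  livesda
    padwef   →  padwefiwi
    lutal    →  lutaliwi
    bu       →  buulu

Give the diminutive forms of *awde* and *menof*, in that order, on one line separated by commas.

awdeulu, menofiwi

The pattern is sibilance of the final sound: -da when the stem ends in a sibilant (*beaphaz*, *lives*); -iwi when the stem ends in a non-sibilant consonant (*padwef*, *lutal*); -ulu when the stem ends in a vowel (*pewte*, *bu*).
*awde* — final sound /e/ (a vowel) → -ulu → *awdeulu*.
The final sound of *menof* is /f/, which is a non-sibilant consonant, so the suffix is -iwi, giving *menofiwi*.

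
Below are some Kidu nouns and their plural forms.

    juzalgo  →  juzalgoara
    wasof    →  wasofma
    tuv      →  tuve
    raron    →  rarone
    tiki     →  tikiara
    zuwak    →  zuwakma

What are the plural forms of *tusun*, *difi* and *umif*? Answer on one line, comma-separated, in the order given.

The alternation tracks the final sound of the stem — -ma when the stem ends in a voiceless consonant (*wasof*, *zuwak*); -e when the stem ends in a voiced consonant (*tuv*, *raron*); -ara when the stem ends in a vowel (*juzalgo*, *tiki*).
*tusun*: final sound = /n/, a voiced consonant → -e → *tusune*.
*difi* — final sound /i/ (a vowel) → -ara → *difiara*.
The final sound of *umif* is /f/, which is a voiceless consonant, so the suffix is -ma, giving *umifma*.

tusune, difiara, umifma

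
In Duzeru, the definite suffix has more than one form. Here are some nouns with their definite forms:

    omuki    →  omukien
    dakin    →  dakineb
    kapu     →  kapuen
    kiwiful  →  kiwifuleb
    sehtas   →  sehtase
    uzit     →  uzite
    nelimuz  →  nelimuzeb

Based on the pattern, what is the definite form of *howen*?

The alternation tracks the final sound of the stem — -e when the stem ends in a voiceless consonant (*sehtas*, *uzit*); -eb when the stem ends in a voiced consonant (*dakin*, *kiwiful*, *nelimuz*); -en when the stem ends in a vowel (*omuki*, *kapu*).
*howen*: final sound = /n/, a voiced consonant → -eb → *howeneb*.

howeneb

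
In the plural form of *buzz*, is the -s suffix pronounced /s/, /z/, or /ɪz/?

/ɪz/

The stem *buzz* ends in a sibilant (/s, z, ʃ, ʒ, tʃ, dʒ/).
The plural suffix surfaces as /ɪz/ after sibilants, /s/ after other voiceless consonants, and /z/ after other voiced sounds.
So the plural -s on *buzz* is pronounced /ɪz/.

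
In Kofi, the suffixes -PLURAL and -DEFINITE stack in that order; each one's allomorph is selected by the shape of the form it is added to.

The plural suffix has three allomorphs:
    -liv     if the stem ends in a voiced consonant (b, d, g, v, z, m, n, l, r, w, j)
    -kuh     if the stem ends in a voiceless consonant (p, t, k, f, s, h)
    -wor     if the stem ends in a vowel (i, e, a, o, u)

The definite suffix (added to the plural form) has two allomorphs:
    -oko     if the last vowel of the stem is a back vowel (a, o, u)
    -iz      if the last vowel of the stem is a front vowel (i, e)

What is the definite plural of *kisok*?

*kisok* — final sound /k/ (a voiceless consonant) → -kuh → *kisokkuh*.
The plural form *kisokkuh*: last vowel = /u/, a back vowel → -oko → *kisokkuhoko*.

kisokkuhoko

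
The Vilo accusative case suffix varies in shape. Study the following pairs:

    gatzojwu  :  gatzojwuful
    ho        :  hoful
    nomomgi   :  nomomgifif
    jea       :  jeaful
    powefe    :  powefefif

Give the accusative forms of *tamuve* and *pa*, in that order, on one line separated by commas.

tamuvefif, paful

The alternation tracks the last vowel of the stem — -fif when the last vowel of the stem is a front vowel (*nomomgi*, *powefe*); -ful when the last vowel of the stem is a back vowel (*gatzojwu*, *ho*, *jea*).
The last vowel of *tamuve* is /e/, which is a front vowel, so the suffix is -fif, giving *tamuvefif*.
The last vowel of *pa* is /a/, which is a back vowel, so the suffix is -ful, giving *paful*.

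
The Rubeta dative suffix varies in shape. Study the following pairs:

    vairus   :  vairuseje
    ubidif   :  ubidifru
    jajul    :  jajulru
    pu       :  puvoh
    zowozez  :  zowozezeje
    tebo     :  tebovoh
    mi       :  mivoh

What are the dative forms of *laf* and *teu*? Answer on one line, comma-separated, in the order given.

The alternation tracks the final sound of the stem — -eje when the stem ends in a sibilant (*vairus*, *zowozez*); -ru when the stem ends in a non-sibilant consonant (*ubidif*, *jajul*); -voh when the stem ends in a vowel (*pu*, *tebo*, *mi*).
Since the final sound of *laf* is /f/ (a non-sibilant consonant), it takes -ru, giving *lafru*.
*teu*: final sound = /u/, a vowel → -voh → *teuvoh*.

lafru, teuvoh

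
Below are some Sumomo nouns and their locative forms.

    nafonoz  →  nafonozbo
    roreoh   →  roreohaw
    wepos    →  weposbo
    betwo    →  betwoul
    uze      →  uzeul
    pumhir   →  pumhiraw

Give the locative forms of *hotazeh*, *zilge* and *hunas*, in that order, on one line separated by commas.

The alternation tracks the final sound of the stem — -bo when the stem ends in a sibilant (*nafonoz*, *wepos*); -aw when the stem ends in a non-sibilant consonant (*roreoh*, *pumhir*); -ul when the stem ends in a vowel (*betwo*, *uze*).
*hotazeh*: final sound = /h/, a non-sibilant consonant → -aw → *hotazehaw*.
Since the final sound of *zilge* is /e/ (a vowel), it takes -ul, giving *zilgeul*.
Since the final sound of *hunas* is /s/ (a sibilant), it takes -bo, giving *hunasbo*.

hotazehaw, zilgeul, hunasbo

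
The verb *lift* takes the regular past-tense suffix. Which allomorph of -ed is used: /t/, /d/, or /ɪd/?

The stem *lift* ends in /t/ or /d/.
The -ed suffix is realized as /ɪd/ after /t, d/; as /t/ after other voiceless consonants; and as /d/ after other voiced sounds.
So -ed on *lift* is pronounced /ɪd/.

/ɪd/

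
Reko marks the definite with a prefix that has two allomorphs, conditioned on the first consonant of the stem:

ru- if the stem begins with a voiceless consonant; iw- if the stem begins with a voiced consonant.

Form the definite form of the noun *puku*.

*puku* — first consonant /p/ (voiceless) → ru- → *rupuku*.

rupuku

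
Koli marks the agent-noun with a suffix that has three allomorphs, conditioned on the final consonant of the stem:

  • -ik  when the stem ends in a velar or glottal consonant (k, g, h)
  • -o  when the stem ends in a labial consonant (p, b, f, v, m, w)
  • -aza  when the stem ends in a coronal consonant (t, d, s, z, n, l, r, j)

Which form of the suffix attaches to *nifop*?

The final consonant of *nifop* is /p/, which is labial, so the suffix is -o.

-o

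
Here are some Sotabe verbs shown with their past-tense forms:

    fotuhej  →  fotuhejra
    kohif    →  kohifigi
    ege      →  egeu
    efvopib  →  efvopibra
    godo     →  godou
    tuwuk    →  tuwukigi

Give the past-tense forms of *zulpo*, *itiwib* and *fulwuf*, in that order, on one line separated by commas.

Looking at the final sound of each stem: -igi when the stem ends in a voiceless consonant (*kohif*, *tuwuk*); -ra when the stem ends in a voiced consonant (*fotuhej*, *efvopib*); -u when the stem ends in a vowel (*ege*, *godo*).
The final sound of *zulpo* is /o/, which is a vowel, so the suffix is -u, giving *zulpou*.
Since the final sound of *itiwib* is /b/ (a voiced consonant), it takes -ra, giving *itiwibra*.
*fulwuf* — final sound /f/ (a voiceless consonant) → -igi → *fulwufigi*.

zulpou, itiwibra, fulwufigi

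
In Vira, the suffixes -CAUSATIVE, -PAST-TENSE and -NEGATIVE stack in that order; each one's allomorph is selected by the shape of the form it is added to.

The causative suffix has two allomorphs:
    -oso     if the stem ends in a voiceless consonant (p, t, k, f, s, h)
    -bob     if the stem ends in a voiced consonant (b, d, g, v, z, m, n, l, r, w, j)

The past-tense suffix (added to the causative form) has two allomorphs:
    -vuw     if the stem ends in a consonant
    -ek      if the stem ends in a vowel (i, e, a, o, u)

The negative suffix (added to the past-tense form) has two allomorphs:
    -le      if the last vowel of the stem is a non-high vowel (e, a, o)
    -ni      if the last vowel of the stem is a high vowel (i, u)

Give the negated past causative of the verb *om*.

ombobvuwni

Since the final consonant of *om* is /m/ (voiced), it takes -bob, giving *ombob*.
The causative form *ombob*: final sound = /b/, a consonant → -vuw → *ombobvuw*.
The last vowel of the past-tense form *ombobvuw* is /u/, which is a high vowel, so the negative suffix is -ni, giving *ombobvuwni*.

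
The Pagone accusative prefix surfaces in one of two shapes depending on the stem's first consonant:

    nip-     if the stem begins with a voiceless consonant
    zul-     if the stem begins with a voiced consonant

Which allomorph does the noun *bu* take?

*bu*: first consonant = /b/, voiced → zul-.

zul-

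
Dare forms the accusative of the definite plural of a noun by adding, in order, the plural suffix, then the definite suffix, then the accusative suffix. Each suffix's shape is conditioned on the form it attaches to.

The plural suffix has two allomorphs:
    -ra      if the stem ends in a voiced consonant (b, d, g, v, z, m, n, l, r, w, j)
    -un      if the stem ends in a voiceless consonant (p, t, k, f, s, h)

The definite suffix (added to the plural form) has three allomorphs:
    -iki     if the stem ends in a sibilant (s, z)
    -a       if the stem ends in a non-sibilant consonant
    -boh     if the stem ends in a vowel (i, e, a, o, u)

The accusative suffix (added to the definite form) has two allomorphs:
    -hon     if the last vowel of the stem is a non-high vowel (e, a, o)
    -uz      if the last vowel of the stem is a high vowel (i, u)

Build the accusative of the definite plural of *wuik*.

The final consonant of *wuik* is /k/, which is voiceless, so the plural suffix is -un, giving *wuikun*.
The plural form *wuikun*: final sound = /n/, a non-sibilant consonant → -a → *wuikuna*.
The last vowel of the definite form *wuikuna* is /a/, which is a non-high vowel, so the accusative suffix is -hon, giving *wuikunahon*.

wuikunahon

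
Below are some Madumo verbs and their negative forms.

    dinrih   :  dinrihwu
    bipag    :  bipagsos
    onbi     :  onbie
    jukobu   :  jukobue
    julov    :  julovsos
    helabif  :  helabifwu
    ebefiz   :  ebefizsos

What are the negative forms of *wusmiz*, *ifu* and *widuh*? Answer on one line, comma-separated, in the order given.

wusmizsos, ifue, widuhwu

Looking at the final sound of each stem: -wu when the stem ends in a voiceless consonant (*dinrih*, *helabif*); -sos when the stem ends in a voiced consonant (*bipag*, *julov*, *ebefiz*); -e when the stem ends in a vowel (*onbi*, *jukobu*).
*wusmiz* — final sound /z/ (a voiced consonant) → -sos → *wusmizsos*.
Since the final sound of *ifu* is /u/ (a vowel), it takes -e, giving *ifue*.
*widuh* — final sound /h/ (a voiceless consonant) → -wu → *widuhwu*.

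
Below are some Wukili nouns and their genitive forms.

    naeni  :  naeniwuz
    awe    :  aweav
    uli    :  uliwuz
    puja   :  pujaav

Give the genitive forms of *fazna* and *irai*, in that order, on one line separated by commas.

Looking at the last vowel of each stem: -wuz when the last vowel of the stem is a high vowel (*naeni*, *uli*); -av when the last vowel of the stem is a non-high vowel (*awe*, *puja*).
Since the last vowel of *fazna* is /a/ (a non-high vowel), it takes -av, giving *faznaav*.
Since the last vowel of *irai* is /i/ (a high vowel), it takes -wuz, giving *iraiwuz*.

faznaav, iraiwuz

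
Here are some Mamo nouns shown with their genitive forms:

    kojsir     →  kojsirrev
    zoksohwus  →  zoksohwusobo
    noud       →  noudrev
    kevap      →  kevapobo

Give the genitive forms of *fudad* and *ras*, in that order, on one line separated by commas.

fudadrev, rasobo

The pattern is voicing of the final consonant: -obo when the stem ends in a voiceless consonant (*zoksohwus*, *kevap*); -rev when the stem ends in a voiced consonant (*kojsir*, *noud*).
Since the final consonant of *fudad* is /d/ (voiced), it takes -rev, giving *fudadrev*.
Since the final consonant of *ras* is /s/ (voiceless), it takes -obo, giving *rasobo*.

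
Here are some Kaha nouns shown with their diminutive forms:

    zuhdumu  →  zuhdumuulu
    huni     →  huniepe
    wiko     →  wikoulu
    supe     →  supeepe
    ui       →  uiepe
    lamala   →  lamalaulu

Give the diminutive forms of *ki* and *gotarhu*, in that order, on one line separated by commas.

kiepe, gotarhuulu

The alternation tracks the last vowel of the stem — -epe when the last vowel of the stem is a front vowel (*huni*, *supe*, *ui*); -ulu when the last vowel of the stem is a back vowel (*zuhdumu*, *wiko*, *lamala*).
Since the last vowel of *ki* is /i/ (a front vowel), it takes -epe, giving *kiepe*.
*gotarhu* — last vowel /u/ (a back vowel) → -ulu → *gotarhuulu*.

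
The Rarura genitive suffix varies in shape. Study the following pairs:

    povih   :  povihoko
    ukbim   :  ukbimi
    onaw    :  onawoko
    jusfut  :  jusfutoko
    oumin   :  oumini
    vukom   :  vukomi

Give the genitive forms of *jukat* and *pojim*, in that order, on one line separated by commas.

jukatoko, pojimi

The suffix is conditioned by the final consonant: -i when the stem ends in a nasal (*ukbim*, *oumin*, *vukom*); -oko when the stem ends in a non-nasal consonant (*povih*, *onaw*, *jusfut*).
*jukat*: final consonant = /t/, non-nasal → -oko → *jukatoko*.
The final consonant of *pojim* is /m/, which is a nasal, so the suffix is -i, giving *pojimi*.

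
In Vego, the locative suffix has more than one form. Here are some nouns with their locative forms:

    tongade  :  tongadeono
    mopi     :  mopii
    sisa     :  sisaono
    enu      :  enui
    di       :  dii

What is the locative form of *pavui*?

The suffix is conditioned by the last vowel: -i when the last vowel of the stem is a high vowel (*mopi*, *enu*, *di*); -ono when the last vowel of the stem is a non-high vowel (*tongade*, *sisa*).
The last vowel of *pavui* is /i/, which is a high vowel, so the suffix is -i, giving *pavuii*.

pavuii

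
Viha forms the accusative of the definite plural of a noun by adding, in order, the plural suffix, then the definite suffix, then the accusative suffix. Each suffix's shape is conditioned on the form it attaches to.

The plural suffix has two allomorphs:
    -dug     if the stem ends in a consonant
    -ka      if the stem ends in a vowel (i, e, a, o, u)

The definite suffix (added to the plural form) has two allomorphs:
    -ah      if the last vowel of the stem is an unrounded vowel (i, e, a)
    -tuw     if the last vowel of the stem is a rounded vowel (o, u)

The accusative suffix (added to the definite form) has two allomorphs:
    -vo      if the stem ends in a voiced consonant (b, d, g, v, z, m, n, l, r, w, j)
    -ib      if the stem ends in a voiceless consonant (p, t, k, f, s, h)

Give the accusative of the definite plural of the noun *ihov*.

The final sound of *ihov* is /v/, which is a consonant, so the plural suffix is -dug, giving *ihovdug*.
The last vowel of the plural form *ihovdug* is /u/, which is a rounded vowel, so the definite suffix is -tuw, giving *ihovdugtuw*.
The definite form *ihovdugtuw*: final consonant = /w/, voiced → -vo → *ihovdugtuwvo*.

ihovdugtuwvo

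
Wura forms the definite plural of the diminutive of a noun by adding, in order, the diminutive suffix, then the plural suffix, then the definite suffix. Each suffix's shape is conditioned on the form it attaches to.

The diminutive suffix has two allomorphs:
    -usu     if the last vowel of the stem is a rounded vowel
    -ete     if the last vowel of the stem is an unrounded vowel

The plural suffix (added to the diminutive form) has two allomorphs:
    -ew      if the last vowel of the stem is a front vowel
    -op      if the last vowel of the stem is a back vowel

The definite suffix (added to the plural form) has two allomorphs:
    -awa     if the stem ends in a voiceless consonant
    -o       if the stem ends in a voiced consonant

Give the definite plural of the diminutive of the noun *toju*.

*toju*: last vowel = /u/, a rounded vowel → -usu → *tojuusu*.
Since the last vowel of the diminutive form *tojuusu* is /u/ (a back vowel), it takes -op, giving *tojuusuop*.
The plural form *tojuusuop* — final consonant /p/ (voiceless) → -awa → *tojuusuopawa*.

tojuusuopawa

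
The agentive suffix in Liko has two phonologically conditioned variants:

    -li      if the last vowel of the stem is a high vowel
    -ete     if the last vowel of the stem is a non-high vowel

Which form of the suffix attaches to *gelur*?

-li

*gelur*: last vowel = /u/, a high vowel → -li.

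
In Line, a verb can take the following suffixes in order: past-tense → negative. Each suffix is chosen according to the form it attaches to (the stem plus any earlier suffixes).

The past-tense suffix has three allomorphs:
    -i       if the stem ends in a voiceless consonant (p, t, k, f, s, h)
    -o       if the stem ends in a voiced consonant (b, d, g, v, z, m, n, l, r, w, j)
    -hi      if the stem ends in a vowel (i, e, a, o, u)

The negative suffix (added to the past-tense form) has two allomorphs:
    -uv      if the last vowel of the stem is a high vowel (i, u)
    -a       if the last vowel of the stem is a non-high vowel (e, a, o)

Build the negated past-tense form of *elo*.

elohiuv

*elo*: final sound = /o/, a vowel → -hi → *elohi*.
The past-tense form *elohi*: last vowel = /i/, a high vowel → -uv → *elohiuv*.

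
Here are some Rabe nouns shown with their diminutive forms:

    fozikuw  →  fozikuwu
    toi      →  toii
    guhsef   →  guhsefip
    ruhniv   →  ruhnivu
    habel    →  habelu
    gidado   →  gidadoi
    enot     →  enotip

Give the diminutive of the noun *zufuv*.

zufuvu

Looking at the final sound of each stem: -ip when the stem ends in a voiceless consonant (*guhsef*, *enot*); -u when the stem ends in a voiced consonant (*fozikuw*, *ruhniv*, *habel*); -i when the stem ends in a vowel (*toi*, *gidado*).
Since the final sound of *zufuv* is /v/ (a voiced consonant), it takes -u, giving *zufuvu*.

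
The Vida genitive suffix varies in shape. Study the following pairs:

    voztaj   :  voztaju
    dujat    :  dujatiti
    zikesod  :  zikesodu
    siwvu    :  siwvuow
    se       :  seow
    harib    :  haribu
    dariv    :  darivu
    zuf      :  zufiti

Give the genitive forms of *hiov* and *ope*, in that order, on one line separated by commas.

Looking at the final sound of each stem: -iti when the stem ends in a voiceless consonant (*dujat*, *zuf*); -u when the stem ends in a voiced consonant (*voztaj*, *zikesod*, *harib*, *dariv*); -ow when the stem ends in a vowel (*siwvu*, *se*).
Since the final sound of *hiov* is /v/ (a voiced consonant), it takes -u, giving *hiovu*.
Since the final sound of *ope* is /e/ (a vowel), it takes -ow, giving *opeow*.

hiovu, opeow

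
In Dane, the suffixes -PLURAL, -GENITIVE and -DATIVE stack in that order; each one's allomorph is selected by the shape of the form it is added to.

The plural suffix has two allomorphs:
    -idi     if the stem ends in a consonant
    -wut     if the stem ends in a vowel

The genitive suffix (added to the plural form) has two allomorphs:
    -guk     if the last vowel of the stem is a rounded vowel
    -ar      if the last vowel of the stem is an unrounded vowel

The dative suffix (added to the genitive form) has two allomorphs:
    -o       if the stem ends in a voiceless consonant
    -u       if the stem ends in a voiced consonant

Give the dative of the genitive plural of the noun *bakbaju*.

bakbajuwutguko

*bakbaju* — final sound /u/ (a vowel) → -wut → *bakbajuwut*.
The plural form *bakbajuwut*: last vowel = /u/, a rounded vowel → -guk → *bakbajuwutguk*.
The genitive form *bakbajuwutguk* — final consonant /k/ (voiceless) → -o → *bakbajuwutguko*.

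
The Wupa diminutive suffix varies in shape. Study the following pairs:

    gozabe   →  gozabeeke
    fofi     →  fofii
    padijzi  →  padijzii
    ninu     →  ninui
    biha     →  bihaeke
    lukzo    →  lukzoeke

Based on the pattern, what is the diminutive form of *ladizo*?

Looking at the last vowel of each stem: -i when the last vowel of the stem is a high vowel (*fofi*, *padijzi*, *ninu*); -eke when the last vowel of the stem is a non-high vowel (*gozabe*, *biha*, *lukzo*).
*ladizo* — last vowel /o/ (a non-high vowel) → -eke → *ladizoeke*.

ladizoeke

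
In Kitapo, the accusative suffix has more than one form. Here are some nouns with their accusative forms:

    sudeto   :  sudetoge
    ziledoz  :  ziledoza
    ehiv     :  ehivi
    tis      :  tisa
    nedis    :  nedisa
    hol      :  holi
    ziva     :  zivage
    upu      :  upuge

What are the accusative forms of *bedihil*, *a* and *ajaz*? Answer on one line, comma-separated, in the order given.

bedihili, age, ajaza

Looking at the final sound of each stem: -a when the stem ends in a sibilant (*ziledoz*, *tis*, *nedis*); -i when the stem ends in a non-sibilant consonant (*ehiv*, *hol*); -ge when the stem ends in a vowel (*sudeto*, *ziva*, *upu*).
The final sound of *bedihil* is /l/, which is a non-sibilant consonant, so the suffix is -i, giving *bedihili*.
The final sound of *a* is /a/, which is a vowel, so the suffix is -ge, giving *age*.
*ajaz*: final sound = /z/, a sibilant → -a → *ajaza*.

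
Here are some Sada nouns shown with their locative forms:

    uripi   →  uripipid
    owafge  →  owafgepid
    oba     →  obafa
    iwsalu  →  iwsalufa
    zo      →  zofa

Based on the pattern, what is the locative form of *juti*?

jutipid

The suffix is conditioned by the last vowel: -pid when the last vowel of the stem is a front vowel (*uripi*, *owafge*); -fa when the last vowel of the stem is a back vowel (*oba*, *iwsalu*, *zo*).
*juti* — last vowel /i/ (a front vowel) → -pid → *jutipid*.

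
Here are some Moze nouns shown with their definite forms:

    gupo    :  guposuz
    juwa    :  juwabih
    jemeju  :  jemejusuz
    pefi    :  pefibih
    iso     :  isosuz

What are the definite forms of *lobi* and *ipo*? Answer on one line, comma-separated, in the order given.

lobibih, iposuz

Looking at the last vowel of each stem: -suz when the last vowel of the stem is a rounded vowel (*gupo*, *jemeju*, *iso*); -bih when the last vowel of the stem is an unrounded vowel (*juwa*, *pefi*).
Since the last vowel of *lobi* is /i/ (an unrounded vowel), it takes -bih, giving *lobibih*.
Since the last vowel of *ipo* is /o/ (a rounded vowel), it takes -suz, giving *iposuz*.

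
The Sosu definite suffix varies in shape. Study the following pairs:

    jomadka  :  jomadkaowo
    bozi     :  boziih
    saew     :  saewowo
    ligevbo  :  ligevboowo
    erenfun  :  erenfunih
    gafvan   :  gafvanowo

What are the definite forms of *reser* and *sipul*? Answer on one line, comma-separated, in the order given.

The pattern is height harmony: -ih when the last vowel of the stem is a high vowel (*bozi*, *erenfun*); -owo when the last vowel of the stem is a non-high vowel (*jomadka*, *saew*, *ligevbo*, *gafvan*).
*reser*: last vowel = /e/, a non-high vowel → -owo → *reserowo*.
*sipul* — last vowel /u/ (a high vowel) → -ih → *sipulih*.

reserowo, sipulih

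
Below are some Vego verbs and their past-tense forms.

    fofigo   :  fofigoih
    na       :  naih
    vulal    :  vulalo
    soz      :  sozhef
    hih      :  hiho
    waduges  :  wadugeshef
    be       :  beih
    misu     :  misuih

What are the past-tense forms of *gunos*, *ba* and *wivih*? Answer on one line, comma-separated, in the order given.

The pattern is sibilance of the final sound: -hef when the stem ends in a sibilant (*soz*, *waduges*); -o when the stem ends in a non-sibilant consonant (*vulal*, *hih*); -ih when the stem ends in a vowel (*fofigo*, *na*, *be*, *misu*).
Since the final sound of *gunos* is /s/ (a sibilant), it takes -hef, giving *gunoshef*.
The final sound of *ba* is /a/, which is a vowel, so the suffix is -ih, giving *baih*.
*wivih* — final sound /h/ (a non-sibilant consonant) → -o → *wiviho*.

gunoshef, baih, wiviho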